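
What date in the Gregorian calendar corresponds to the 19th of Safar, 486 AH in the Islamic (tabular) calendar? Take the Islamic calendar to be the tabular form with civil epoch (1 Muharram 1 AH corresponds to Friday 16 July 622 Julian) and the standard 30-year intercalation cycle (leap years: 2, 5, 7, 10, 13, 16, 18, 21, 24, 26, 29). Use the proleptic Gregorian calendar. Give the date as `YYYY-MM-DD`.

Both dates share Julian Day Number 2120356; in the Gregorian calendar that is 27 March 1093 CE.

1093-03-27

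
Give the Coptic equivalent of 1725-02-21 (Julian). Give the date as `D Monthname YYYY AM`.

Julian Day Number of the source date = 2351166.
Converting JDN 2351166 to the Coptic calendar gives 27 Meshir 1441 AM.

27 Meshir 1441 AM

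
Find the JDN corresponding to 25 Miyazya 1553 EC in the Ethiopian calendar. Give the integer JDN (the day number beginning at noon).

2291323

Equivalently 30 April 1561 (proleptic Gregorian).
JDN 2451545 is 1 January 2000 CE (Gregorian); the target day is −160222 days from there, so JDN = 2291323.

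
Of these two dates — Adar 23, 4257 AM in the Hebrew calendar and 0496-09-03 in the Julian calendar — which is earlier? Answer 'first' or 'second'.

Converting both to JDN: 1902659 vs 1902468; the smaller is the second.

second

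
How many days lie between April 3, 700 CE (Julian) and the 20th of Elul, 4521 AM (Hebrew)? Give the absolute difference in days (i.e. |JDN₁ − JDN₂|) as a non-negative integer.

JDN of the first date = 1976826.
JDN of the second date = 1999251.
|1999251 − 1976826| = 22425.

22425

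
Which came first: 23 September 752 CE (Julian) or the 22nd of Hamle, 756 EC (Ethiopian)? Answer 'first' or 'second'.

first

First date → JDN 1995992; second date → JDN 2000306.
JDN 1995992 < JDN 2000306, so the first date is earlier.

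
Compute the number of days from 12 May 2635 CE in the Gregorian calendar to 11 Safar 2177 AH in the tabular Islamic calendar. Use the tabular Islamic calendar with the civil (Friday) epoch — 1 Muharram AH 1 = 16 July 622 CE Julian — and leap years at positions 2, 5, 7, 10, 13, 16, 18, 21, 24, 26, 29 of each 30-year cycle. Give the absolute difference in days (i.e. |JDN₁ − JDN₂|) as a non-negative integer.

JDN of the first date = 2683605.
JDN of the second date = 2719582.
|2719582 − 2683605| = 35977.

35977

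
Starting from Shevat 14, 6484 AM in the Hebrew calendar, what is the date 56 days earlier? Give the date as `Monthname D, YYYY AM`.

Counting 56 days back from JDN 2716011 reaches JDN 2715955, which is Kislev 17, 6484 AM.

Kislev 17, 6484 AM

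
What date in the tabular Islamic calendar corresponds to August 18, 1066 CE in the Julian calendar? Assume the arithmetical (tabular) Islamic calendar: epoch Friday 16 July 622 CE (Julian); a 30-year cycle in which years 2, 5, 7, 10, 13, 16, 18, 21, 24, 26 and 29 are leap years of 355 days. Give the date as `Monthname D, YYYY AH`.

Ramadan 23, 458 AH

The source date corresponds to 24 August 1066 in the proleptic Gregorian calendar (JDN 2110644).
That day falls on 23 Ramadan 458 AH in the tabular Islamic calendar.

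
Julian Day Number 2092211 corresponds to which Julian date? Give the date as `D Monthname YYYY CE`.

29 February 1016 CE

JDN 2092211 is 6 March 1016 in the proleptic Gregorian calendar.
In the Julian calendar that day is 29 February 1016 CE.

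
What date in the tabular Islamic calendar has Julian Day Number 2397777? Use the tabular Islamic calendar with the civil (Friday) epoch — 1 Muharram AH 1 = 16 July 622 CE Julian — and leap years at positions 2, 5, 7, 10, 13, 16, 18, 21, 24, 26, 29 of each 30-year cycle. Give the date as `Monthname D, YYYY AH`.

The Gregorian equivalent of JDN 2397777 is 15 October 1852.
In the tabular Islamic calendar that day is Muharram 1, 1269 AH.

Muharram 1, 1269 AH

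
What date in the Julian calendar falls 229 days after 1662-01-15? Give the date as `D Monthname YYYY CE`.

The starting date is JDN 2328118; 2328118 + 229 = 2328347.
JDN 2328347 corresponds to 1 September 1662 CE.

1 September 1662 CE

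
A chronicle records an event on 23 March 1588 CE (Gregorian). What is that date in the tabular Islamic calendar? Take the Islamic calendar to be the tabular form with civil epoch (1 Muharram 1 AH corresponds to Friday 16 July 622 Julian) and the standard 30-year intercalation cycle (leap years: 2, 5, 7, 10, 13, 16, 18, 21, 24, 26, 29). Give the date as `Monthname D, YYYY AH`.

Both dates share Julian Day Number 2301147; in the tabular Islamic calendar that is 24 Rabi' al-Thani 996 AH.

Rabi' al-Thani 24, 996 AH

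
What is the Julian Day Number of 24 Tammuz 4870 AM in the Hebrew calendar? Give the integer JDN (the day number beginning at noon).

2126680

In the proleptic Gregorian calendar the same day is 21 July 1110.
JDN 2400001 is 17 November 1858 CE (Gregorian), MJD 0; the target day is −273321 days from there, so JDN = 2126680.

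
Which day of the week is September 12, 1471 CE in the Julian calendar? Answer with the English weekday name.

Thursday

This is JDN 2258595 (21 September 1471 Gregorian).
Since JDN mod 7 = 3 (0 = Monday), the day is Thursday.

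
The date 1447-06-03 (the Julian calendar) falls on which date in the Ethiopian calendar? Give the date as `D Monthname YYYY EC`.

9 Sene 1439 EC

Both dates share Julian Day Number 2249728; in the Ethiopian calendar that is 9 Sene 1439 EC.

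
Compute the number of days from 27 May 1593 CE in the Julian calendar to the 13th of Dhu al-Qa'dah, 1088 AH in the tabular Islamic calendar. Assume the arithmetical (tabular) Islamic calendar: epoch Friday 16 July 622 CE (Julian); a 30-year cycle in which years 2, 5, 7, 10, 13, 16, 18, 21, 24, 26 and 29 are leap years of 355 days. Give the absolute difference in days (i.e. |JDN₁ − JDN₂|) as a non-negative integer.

JDN of the first date = 2303048.
JDN of the second date = 2333944.
|2333944 − 2303048| = 30896.

30896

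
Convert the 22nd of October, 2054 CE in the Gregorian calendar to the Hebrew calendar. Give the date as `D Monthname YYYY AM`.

20 Tishrei 5815 AM

Both dates share Julian Day Number 2471563; in the Hebrew calendar that is 20 Tishrei 5815 AM.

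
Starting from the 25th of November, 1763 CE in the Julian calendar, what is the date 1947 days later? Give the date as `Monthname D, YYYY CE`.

JDN of the 25th of November, 1763 CE = 2365322.
2365322 + 1947 = 2367269.
JDN 2367269 in the Julian calendar is March 25, 1769 CE.

March 25, 1769 CE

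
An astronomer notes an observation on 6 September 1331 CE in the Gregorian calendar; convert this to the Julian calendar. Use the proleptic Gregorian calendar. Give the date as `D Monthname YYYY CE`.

For dates in this range the Gregorian date is 8 days ahead of the Julian.
6 September 1331 Gregorian − 8 days → 29 August 1331 Julian.

29 August 1331 CE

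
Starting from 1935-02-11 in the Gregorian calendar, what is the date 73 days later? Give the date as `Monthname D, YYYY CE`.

Counting 73 days forward from JDN 2427845 reaches JDN 2427918, which is April 25, 1935 CE.

April 25, 1935 CE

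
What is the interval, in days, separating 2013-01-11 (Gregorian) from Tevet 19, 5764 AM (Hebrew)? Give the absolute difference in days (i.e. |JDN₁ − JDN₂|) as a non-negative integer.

3286

JDN of the first date = 2456304.
JDN of the second date = 2453018.
|2453018 − 2456304| = 3286.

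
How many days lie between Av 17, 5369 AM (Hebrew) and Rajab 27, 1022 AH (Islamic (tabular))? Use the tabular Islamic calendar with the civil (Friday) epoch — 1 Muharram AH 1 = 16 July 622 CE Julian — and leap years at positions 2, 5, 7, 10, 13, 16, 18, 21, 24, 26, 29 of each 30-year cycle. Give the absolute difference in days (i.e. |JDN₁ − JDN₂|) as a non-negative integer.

1487

JDN of the first date = 2308964.
JDN of the second date = 2310451.
|2310451 − 2308964| = 1487.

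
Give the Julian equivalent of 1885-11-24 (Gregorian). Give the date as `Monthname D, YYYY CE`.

November 12, 1885 CE

The Julian–Gregorian offset here is 12 days (Julian trailing).
24 November 1885 Gregorian − 12 days → 12 November 1885 Julian.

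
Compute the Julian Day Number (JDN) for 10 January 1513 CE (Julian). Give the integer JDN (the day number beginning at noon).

2273691

Equivalently 20 January 1513 (proleptic Gregorian).
JDN 2451545 is 1 January 2000 CE (Gregorian); the target day is −177854 days from there, so JDN = 2273691.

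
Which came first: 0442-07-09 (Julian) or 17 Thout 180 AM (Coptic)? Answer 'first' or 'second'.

first

First date → JDN 1882688; second date → JDN 1890426.
JDN 1882688 < JDN 1890426, so the first date is earlier.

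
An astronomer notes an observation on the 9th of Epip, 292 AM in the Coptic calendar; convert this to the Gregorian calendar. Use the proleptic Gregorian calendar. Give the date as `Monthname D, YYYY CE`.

July 5, 576 CE

Julian Day Number of the source date = 1931626.
Converting JDN 1931626 to the Gregorian calendar gives 5 July 576 CE.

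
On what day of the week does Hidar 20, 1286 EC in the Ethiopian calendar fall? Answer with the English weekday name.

Monday

Equivalently 23 November 1293 Gregorian, JDN 2193646.
JDN 2193646 mod 7 = 0, and JDN 0 was a Monday, so this is a Monday.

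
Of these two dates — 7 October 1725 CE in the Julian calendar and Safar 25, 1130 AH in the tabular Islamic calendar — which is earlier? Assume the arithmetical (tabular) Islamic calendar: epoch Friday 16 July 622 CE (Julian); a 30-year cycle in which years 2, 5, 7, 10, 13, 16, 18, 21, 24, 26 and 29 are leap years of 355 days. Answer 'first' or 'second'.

First date → JDN 2351394; second date → JDN 2348574.
JDN 2348574 < JDN 2351394, so the second date is earlier.

second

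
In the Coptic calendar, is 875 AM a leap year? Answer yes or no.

yes

875 mod 4 = 3; in the Coptic calendar a year is leap when year mod 4 = 3, so it is a leap year.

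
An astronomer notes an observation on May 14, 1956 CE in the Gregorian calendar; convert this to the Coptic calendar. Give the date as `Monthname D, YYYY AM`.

Pashons 6, 1672 AM

Julian Day Number of the source date = 2435608.
Converting JDN 2435608 to the Coptic calendar gives 6 Pashons 1672 AM.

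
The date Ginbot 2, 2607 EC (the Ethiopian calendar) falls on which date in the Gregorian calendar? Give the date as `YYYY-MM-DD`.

Both dates share Julian Day Number 2676303; in the Gregorian calendar that is 15 May 2615 CE.

2615-05-15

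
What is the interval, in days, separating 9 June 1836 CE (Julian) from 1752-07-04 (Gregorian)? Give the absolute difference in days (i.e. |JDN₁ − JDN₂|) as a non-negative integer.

30667

First date → JDN 2391817; second date → JDN 2361150.
The interval is |2391817 − 2361150| = 30667 days.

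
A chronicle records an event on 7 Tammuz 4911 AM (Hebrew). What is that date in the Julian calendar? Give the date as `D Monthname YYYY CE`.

The source date corresponds to 30 June 1151 in the proleptic Gregorian calendar (JDN 2141634).
That day falls on 23 June 1151 CE in the Julian calendar.

23 June 1151 CE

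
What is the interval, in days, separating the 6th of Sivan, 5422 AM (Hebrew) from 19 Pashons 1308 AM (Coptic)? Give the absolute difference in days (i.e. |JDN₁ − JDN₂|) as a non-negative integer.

25567

First date → JDN 2328237; second date → JDN 2302670.
The interval is |2328237 − 2302670| = 25567 days.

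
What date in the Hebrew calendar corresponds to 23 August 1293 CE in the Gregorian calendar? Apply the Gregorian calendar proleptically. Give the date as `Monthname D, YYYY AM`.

Both dates share Julian Day Number 2193554; in the Hebrew calendar that is 12 Elul 5053 AM.

Elul 12, 5053 AM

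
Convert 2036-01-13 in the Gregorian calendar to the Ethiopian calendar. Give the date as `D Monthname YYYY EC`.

4 Tir 2028 EC

Julian Day Number of the source date = 2464706.
Converting JDN 2464706 to the Ethiopian calendar gives 4 Tir 2028 EC.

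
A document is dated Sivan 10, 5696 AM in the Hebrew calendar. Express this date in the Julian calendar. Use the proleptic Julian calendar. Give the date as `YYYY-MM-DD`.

The source date corresponds to 31 May 1936 in the Gregorian calendar (JDN 2428320).
That day falls on 18 May 1936 CE in the Julian calendar.

1936-05-18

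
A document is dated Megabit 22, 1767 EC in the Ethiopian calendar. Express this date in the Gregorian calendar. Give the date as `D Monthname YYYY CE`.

Julian Day Number of the source date = 2369453.
Converting JDN 2369453 to the Gregorian calendar gives 29 March 1775 CE.

29 March 1775 CE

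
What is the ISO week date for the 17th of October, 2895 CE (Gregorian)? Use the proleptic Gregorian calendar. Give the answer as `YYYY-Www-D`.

The weekday is Monday (ISO weekday 1).
That Monday belongs to ISO week 42 of ISO year 2895.

2895-W42-1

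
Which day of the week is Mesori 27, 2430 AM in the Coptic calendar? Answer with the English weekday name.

This is JDN 2712578 (8 September 2714 Gregorian).
2712578 ≡ 1 (mod 7); counting from Monday = 0 gives Tuesday.

Tuesday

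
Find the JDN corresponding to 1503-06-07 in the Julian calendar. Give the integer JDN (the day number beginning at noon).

Equivalently 17 June 1503 (proleptic Gregorian).
JDN 2400001 is 17 November 1858 CE (Gregorian), MJD 0; the target day is −129815 days from there, so JDN = 2270186.

2270186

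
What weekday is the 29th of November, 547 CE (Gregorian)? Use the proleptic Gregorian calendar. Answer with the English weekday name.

Wednesday

JDN 1921180 mod 7 = 2, and JDN 0 was a Monday, so this is a Wednesday.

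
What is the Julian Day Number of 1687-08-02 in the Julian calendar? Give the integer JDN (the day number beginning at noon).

Equivalently 12 August 1687 (Gregorian).
JDN 2299161 is 15 October 1582 CE (Gregorian); the target day is +38287 days from there, so JDN = 2337448.

2337448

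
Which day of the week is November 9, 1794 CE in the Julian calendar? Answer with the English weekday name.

Thursday

This is JDN 2376629 (20 November 1794 Gregorian).
Since JDN mod 7 = 3 (0 = Monday), the day is Thursday.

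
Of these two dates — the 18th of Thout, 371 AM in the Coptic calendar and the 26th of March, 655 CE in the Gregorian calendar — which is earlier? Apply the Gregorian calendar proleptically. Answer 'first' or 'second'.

first

First date → JDN 1960189; second date → JDN 1960378.
JDN 1960189 < JDN 1960378, so the first date is earlier.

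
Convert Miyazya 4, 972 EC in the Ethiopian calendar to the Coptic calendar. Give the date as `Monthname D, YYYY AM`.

The source date corresponds to 4 April 980 in the proleptic Gregorian calendar (JDN 2079092).
That day falls on 4 Parmouti 696 AM in the Coptic calendar.

Parmouti 4, 696 AM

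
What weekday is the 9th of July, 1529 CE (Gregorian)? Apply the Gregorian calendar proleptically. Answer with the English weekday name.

JDN 2279705 mod 7 = 1, and JDN 0 was a Monday, so this is a Tuesday.

Tuesday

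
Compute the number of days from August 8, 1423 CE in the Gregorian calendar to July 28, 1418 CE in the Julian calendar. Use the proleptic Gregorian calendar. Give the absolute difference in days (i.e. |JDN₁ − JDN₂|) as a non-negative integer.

JDN of the first date = 2241019.
JDN of the second date = 2239191.
|2239191 − 2241019| = 1828.

1828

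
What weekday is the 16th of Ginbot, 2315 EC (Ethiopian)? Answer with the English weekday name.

This is JDN 2569664 (27 May 2323 Gregorian).
JDN 2569664 mod 7 = 6, and JDN 0 was a Monday, so this is a Sunday.

Sunday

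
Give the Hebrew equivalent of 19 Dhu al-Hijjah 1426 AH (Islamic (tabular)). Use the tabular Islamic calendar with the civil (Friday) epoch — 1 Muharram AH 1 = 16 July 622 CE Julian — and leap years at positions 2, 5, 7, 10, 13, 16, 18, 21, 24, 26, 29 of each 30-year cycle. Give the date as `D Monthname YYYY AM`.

The source date corresponds to 19 January 2006 in the Gregorian calendar (JDN 2453755).
That day falls on 19 Tevet 5766 AM in the Hebrew calendar.

19 Tevet 5766 AM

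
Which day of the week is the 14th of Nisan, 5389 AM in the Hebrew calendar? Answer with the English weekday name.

This is JDN 2316137 (7 April 1629 Gregorian).
Since JDN mod 7 = 5 (0 = Monday), the day is Saturday.

Saturday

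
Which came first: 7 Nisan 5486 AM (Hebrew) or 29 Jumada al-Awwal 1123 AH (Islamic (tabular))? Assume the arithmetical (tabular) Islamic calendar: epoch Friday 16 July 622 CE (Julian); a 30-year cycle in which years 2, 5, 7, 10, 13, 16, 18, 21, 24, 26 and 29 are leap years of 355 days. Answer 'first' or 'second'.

second

First date → JDN 2351566; second date → JDN 2346185.
JDN 2346185 < JDN 2351566, so the second date is earlier.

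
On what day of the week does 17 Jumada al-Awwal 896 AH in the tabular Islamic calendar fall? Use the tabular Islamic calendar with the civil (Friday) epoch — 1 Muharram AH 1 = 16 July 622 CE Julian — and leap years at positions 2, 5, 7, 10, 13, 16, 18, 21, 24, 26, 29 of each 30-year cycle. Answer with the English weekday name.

Monday

This is JDN 2265732 (6 April 1491 Gregorian).
JDN 2265732 mod 7 = 0, and JDN 0 was a Monday, so this is a Monday.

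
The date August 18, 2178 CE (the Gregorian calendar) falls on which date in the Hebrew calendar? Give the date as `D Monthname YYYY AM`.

5 Elul 5938 AM

Both dates share Julian Day Number 2516788; in the Hebrew calendar that is 5 Elul 5938 AM.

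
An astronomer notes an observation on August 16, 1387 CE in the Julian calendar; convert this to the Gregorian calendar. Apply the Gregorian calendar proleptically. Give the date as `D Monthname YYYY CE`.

24 August 1387 CE

The Julian–Gregorian offset here is 8 days (Julian trailing).
16 August 1387 Julian + 8 days → 24 August 1387 Gregorian.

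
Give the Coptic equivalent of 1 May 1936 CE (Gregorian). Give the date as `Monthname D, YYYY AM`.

Julian Day Number of the source date = 2428290.
Converting JDN 2428290 to the Coptic calendar gives 23 Parmouti 1652 AM.

Parmouti 23, 1652 AM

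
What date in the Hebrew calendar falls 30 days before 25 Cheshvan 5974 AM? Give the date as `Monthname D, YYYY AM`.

Tishrei 25, 5974 AM

JDN of 25 Cheshvan 5974 AM = 2529654.
2529654 − 30 = 2529624.
JDN 2529624 in the Hebrew calendar is Tishrei 25, 5974 AM.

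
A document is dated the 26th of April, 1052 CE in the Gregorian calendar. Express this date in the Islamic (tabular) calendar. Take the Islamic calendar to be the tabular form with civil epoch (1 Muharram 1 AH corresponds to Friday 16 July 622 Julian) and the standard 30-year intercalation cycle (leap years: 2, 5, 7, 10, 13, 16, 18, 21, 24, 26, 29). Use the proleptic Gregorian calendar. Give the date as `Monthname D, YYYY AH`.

Dhu al-Hijjah 17, 443 AH

Julian Day Number of the source date = 2105411.
Converting JDN 2105411 to the tabular Islamic calendar gives 17 Dhu al-Hijjah 443 AH.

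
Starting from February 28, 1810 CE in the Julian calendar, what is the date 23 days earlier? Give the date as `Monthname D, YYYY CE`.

The starting date is JDN 2382219; 2382219 − 23 = 2382196.
JDN 2382196 corresponds to February 5, 1810 CE.

February 5, 1810 CE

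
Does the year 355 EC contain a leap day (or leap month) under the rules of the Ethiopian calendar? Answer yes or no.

355 mod 4 = 3; in the Ethiopian calendar a year is leap when year mod 4 = 3, so it is a leap year.

yes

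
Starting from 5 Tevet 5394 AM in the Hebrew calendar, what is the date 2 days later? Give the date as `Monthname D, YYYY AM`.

Counting 2 days forward from JDN 2317841 reaches JDN 2317843, which is Tevet 7, 5394 AM.

Tevet 7, 5394 AM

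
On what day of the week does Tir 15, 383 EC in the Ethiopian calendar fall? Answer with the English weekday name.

Equivalently 11 January 391 Gregorian, JDN 1863880.
JDN 1863880 mod 7 = 4, and JDN 0 was a Monday, so this is a Friday.

Friday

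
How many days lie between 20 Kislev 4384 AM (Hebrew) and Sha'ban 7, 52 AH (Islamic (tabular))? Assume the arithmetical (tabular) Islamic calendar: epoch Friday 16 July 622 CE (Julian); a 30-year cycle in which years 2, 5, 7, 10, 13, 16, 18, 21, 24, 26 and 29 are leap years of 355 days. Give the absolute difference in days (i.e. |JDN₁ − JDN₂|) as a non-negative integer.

17795

First date → JDN 1948931; second date → JDN 1966726.
The interval is |1948931 − 1966726| = 17795 days.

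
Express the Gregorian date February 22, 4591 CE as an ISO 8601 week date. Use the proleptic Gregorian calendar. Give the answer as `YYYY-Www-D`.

4591-W08-2

The weekday is Tuesday (ISO weekday 2).
That Tuesday belongs to ISO week 8 of ISO year 4591.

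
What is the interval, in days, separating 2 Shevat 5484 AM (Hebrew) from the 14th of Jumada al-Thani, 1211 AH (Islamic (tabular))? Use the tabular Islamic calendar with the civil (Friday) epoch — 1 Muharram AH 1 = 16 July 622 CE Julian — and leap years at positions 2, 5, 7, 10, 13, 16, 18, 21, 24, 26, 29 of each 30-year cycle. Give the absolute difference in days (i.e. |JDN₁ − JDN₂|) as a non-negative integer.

First date → JDN 2350764; second date → JDN 2377385.
The interval is |2350764 − 2377385| = 26621 days.

26621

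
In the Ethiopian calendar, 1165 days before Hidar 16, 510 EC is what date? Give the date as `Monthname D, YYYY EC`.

Meskerem 7, 507 EC

JDN of Hidar 16, 510 EC = 1910208.
1910208 − 1165 = 1909043.
JDN 1909043 in the Ethiopian calendar is Meskerem 7, 507 EC.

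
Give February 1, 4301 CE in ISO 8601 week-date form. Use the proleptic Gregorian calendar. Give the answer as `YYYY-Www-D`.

4301-W05-5

The weekday is Friday (ISO weekday 5).
That Friday belongs to ISO week 5 of ISO year 4301.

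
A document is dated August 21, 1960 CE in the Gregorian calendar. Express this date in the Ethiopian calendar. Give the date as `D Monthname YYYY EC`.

15 Nehase 1952 EC

Both dates share Julian Day Number 2437168; in the Ethiopian calendar that is 15 Nehase 1952 EC.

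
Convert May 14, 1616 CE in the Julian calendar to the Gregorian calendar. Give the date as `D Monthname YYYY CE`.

24 May 1616 CE

At this point the Julian calendar is 10 days behind the Gregorian.
14 May 1616 Julian + 10 days → 24 May 1616 Gregorian.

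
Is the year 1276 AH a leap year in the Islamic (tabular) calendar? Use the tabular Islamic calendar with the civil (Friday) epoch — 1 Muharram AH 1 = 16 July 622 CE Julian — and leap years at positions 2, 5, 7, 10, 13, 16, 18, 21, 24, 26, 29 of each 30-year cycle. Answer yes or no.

Year 1276 AH is year 16 of its 30-year cycle; leap positions are 2, 5, 7, 10, 13, 16, 18, 21, 24, 26, 29, so it is a leap year (355 days).

yes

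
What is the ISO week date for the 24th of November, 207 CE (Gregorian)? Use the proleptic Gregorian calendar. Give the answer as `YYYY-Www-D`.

The weekday is Tuesday (ISO weekday 2).
That Tuesday belongs to ISO week 48 of ISO year 207.

0207-W48-2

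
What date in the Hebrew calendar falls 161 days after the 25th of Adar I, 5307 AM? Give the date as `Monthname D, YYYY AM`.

JDN of the 25th of Adar I, 5307 AM = 2286145.
2286145 + 161 = 2286306.
JDN 2286306 in the Hebrew calendar is Av 9, 5307 AM.

Av 9, 5307 AM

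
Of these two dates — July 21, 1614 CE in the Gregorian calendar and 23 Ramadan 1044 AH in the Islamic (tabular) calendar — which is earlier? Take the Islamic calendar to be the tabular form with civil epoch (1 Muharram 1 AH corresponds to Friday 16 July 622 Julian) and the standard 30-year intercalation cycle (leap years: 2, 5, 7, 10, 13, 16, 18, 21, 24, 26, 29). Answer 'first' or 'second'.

first

First date → JDN 2310763; second date → JDN 2318302.
JDN 2310763 < JDN 2318302, so the first date is earlier.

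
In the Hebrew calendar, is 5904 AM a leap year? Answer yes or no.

Hebrew year 5904 is year 14 of its 19-year Metonic cycle; leap years are at positions 3, 6, 8, 11, 14, 17, 19, so it is a leap year (13 months).

yes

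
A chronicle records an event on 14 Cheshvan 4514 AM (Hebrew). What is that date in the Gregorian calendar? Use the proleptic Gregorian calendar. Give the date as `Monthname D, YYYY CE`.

October 20, 753 CE

Julian Day Number of the source date = 1996380.
Converting JDN 1996380 to the Gregorian calendar gives 20 October 753 CE.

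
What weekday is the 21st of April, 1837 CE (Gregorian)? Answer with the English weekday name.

2392121 ≡ 4 (mod 7); counting from Monday = 0 gives Friday.

Friday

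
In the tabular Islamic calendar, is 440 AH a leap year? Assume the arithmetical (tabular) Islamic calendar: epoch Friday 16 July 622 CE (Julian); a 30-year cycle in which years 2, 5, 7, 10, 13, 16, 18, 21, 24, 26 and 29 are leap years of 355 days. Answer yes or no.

no

Year 440 AH is year 20 of its 30-year cycle; leap positions are 2, 5, 7, 10, 13, 16, 18, 21, 24, 26, 29, so it is a common year (354 days).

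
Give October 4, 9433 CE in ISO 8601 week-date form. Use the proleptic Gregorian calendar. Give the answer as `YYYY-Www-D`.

The weekday is Friday (ISO weekday 5).
That Friday belongs to ISO week 40 of ISO year 9433.

9433-W40-5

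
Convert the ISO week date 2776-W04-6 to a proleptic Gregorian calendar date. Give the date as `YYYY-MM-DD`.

ISO week 1 of 2776 is the week containing the first Thursday of 2776.
Week 4, day 6 (Saturday) lands on 2776-01-24.

2776-01-24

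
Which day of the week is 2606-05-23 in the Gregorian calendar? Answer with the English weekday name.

Since JDN mod 7 = 4 (0 = Monday), the day is Friday.

Friday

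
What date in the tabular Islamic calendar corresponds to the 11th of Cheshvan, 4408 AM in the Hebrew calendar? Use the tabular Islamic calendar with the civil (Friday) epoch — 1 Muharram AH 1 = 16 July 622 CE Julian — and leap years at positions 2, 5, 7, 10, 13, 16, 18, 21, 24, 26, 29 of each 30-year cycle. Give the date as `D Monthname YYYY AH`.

The source date corresponds to 19 October 647 in the proleptic Gregorian calendar (JDN 1957663).
That day falls on 10 Muharram 27 AH in the tabular Islamic calendar.

10 Muharram 27 AH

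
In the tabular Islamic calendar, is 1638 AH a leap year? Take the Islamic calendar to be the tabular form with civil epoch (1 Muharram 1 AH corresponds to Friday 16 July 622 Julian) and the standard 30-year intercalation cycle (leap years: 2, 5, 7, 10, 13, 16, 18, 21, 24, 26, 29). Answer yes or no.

yes

Year 1638 AH is year 18 of its 30-year cycle; leap positions are 2, 5, 7, 10, 13, 16, 18, 21, 24, 26, 29, so it is a leap year (355 days).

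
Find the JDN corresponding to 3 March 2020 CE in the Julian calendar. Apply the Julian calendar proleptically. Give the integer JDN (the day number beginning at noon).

2458925

In the Gregorian calendar the same day is 16 March 2020.
JDN 2299161 is 15 October 1582 CE (Gregorian); the target day is +159764 days from there, so JDN = 2458925.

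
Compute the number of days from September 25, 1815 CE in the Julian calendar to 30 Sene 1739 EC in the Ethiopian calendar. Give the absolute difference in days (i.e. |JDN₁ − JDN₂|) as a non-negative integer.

24930

First date → JDN 2384254; second date → JDN 2359324.
The interval is |2384254 − 2359324| = 24930 days.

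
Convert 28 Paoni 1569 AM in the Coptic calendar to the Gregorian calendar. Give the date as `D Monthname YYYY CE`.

4 July 1853 CE

Julian Day Number of the source date = 2398039.
Converting JDN 2398039 to the Gregorian calendar gives 4 July 1853 CE.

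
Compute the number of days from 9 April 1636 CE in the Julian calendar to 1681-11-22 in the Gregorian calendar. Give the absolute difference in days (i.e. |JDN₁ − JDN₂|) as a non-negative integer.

JDN of the first date = 2318706.
JDN of the second date = 2335359.
|2335359 − 2318706| = 16653.

16653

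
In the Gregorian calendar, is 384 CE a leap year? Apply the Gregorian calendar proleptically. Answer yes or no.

384 is divisible by 4 and not by 100, so it is a leap year.

yes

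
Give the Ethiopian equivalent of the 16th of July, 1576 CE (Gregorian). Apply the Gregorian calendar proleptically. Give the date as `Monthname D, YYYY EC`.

Hamle 12, 1568 EC

Both dates share Julian Day Number 2296879; in the Ethiopian calendar that is 12 Hamle 1568 EC.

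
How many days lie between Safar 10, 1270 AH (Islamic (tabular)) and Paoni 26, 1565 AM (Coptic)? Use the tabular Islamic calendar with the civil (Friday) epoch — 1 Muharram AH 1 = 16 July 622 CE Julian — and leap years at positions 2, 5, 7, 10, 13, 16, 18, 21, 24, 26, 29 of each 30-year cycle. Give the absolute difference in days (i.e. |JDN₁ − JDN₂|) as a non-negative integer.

1594

JDN of the first date = 2398170.
JDN of the second date = 2396576.
|2396576 − 2398170| = 1594.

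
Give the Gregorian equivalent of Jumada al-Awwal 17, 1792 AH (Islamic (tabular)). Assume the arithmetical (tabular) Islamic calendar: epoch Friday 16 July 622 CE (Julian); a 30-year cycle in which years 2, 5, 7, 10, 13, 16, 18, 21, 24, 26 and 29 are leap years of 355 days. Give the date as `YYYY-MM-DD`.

2360-08-01

Both dates share Julian Day Number 2583245; in the Gregorian calendar that is 1 August 2360 CE.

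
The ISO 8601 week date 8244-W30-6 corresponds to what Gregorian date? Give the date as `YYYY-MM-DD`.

8244-07-27

ISO week 1 of 8244 is the week containing the first Thursday of 8244.
Week 30, day 6 (Saturday) lands on 8244-07-27.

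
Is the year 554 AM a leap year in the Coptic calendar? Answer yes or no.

no

554 mod 4 = 2; in the Coptic calendar a year is leap when year mod 4 = 3, so it is a common year.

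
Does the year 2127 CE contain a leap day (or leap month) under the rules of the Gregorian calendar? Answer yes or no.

no

2127 is not divisible by 4, so it is a common year.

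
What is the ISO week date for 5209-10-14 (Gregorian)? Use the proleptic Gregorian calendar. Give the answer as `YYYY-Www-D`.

The weekday is Wednesday (ISO weekday 3).
That Wednesday belongs to ISO week 42 of ISO year 5209.

5209-W42-3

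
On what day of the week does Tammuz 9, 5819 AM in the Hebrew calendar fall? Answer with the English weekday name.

This is JDN 2473265 (20 June 2059 Gregorian).
2473265 ≡ 4 (mod 7); counting from Monday = 0 gives Friday.

Friday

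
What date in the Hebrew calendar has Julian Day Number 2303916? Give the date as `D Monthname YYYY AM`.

JDN 2303916 is 22 October 1595 in the Gregorian calendar.
In the Hebrew calendar that day is 19 Cheshvan 5356 AM.

19 Cheshvan 5356 AM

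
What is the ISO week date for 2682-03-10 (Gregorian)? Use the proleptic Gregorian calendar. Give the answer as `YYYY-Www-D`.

The weekday is Friday (ISO weekday 5).
That Friday belongs to ISO week 10 of ISO year 2682.

2682-W10-5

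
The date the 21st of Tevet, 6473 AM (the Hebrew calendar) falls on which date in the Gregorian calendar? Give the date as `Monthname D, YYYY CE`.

Both dates share Julian Day Number 2711973; in the Gregorian calendar that is 11 January 2713 CE.

January 11, 2713 CE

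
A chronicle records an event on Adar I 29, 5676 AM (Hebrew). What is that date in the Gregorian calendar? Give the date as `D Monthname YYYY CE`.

Both dates share Julian Day Number 2420927; in the Gregorian calendar that is 4 March 1916 CE.

4 March 1916 CE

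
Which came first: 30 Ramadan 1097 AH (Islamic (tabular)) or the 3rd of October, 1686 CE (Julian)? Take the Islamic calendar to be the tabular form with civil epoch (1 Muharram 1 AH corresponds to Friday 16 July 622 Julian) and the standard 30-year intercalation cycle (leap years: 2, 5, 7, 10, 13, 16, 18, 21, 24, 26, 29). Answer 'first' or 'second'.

first

The two dates have Julian Day Numbers 2337091 and 2337145 respectively.
Since 2337091 < 2337145, the first date comes first.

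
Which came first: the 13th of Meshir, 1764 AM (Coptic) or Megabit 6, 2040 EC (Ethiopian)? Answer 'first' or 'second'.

first

First date → JDN 2469128; second date → JDN 2469151.
JDN 2469128 < JDN 2469151, so the first date is earlier.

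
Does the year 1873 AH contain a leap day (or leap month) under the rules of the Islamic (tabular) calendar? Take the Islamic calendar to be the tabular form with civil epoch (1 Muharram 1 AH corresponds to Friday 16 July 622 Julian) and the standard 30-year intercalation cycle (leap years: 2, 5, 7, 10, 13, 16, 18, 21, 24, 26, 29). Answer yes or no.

Year 1873 AH is year 13 of its 30-year cycle; leap positions are 2, 5, 7, 10, 13, 16, 18, 21, 24, 26, 29, so it is a leap year (355 days).

yes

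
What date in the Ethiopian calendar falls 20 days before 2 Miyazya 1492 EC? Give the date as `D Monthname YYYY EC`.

12 Megabit 1492 EC

The starting date is JDN 2269020; 2269020 − 20 = 2269000.
JDN 2269000 corresponds to 12 Megabit 1492 EC.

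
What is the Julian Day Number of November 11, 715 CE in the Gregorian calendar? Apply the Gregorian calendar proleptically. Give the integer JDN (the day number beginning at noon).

JDN 2400001 is 17 November 1858 CE (Gregorian), MJD 0; the target day is −417479 days from there, so JDN = 1982522.

1982522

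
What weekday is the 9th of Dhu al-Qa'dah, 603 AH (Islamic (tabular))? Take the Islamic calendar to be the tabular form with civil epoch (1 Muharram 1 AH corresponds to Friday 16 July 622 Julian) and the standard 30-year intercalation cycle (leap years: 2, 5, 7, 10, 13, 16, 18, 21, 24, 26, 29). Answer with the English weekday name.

Thursday

This is JDN 2162072 (14 June 1207 Gregorian).
JDN 2162072 mod 7 = 3, and JDN 0 was a Monday, so this is a Thursday.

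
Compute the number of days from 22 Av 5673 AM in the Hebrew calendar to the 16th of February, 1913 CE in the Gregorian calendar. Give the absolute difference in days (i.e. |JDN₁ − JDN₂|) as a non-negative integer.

First date → JDN 2420005; second date → JDN 2419815.
The interval is |2420005 − 2419815| = 190 days.

190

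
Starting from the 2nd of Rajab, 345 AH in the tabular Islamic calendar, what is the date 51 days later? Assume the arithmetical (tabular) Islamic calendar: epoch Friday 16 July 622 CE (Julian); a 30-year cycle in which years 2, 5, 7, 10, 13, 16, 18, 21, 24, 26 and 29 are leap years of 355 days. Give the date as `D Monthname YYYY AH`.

23 Sha'ban 345 AH

JDN of the 2nd of Rajab, 345 AH = 2070520.
2070520 + 51 = 2070571.
JDN 2070571 in the tabular Islamic calendar is 23 Sha'ban 345 AH.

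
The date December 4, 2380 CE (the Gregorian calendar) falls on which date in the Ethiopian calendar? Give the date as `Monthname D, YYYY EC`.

Both dates share Julian Day Number 2590675; in the Ethiopian calendar that is 22 Hidar 2373 EC.

Hidar 22, 2373 EC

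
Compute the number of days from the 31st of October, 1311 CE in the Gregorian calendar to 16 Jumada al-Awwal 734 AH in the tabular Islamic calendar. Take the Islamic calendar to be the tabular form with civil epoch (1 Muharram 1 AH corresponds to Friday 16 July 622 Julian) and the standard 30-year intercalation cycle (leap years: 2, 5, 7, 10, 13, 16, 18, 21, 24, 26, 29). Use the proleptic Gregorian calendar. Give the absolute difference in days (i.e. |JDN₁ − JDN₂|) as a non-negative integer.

JDN of the first date = 2200196.
JDN of the second date = 2208324.
|2208324 − 2200196| = 8128.

8128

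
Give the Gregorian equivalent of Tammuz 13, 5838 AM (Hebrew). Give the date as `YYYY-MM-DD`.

2078-06-24

Both dates share Julian Day Number 2480209; in the Gregorian calendar that is 24 June 2078 CE.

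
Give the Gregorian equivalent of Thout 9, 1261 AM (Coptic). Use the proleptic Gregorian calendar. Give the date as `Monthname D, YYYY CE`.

Julian Day Number of the source date = 2285253.
Converting JDN 2285253 to the Gregorian calendar gives 16 September 1544 CE.

September 16, 1544 CE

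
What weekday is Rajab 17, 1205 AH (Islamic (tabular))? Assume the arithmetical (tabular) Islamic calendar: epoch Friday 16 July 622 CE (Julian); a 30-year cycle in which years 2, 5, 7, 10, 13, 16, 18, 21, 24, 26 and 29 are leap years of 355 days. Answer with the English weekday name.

Equivalently 22 March 1791 Gregorian, JDN 2375290.
Since JDN mod 7 = 1 (0 = Monday), the day is Tuesday.

Tuesday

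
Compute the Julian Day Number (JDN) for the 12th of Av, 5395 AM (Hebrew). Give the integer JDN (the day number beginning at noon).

In the Gregorian calendar the same day is 27 July 1635.
JDN 2451545 is 1 January 2000 CE (Gregorian); the target day is −133106 days from there, so JDN = 2318439.

2318439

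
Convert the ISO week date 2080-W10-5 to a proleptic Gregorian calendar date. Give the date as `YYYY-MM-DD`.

ISO week 1 of 2080 is the week containing the first Thursday of 2080.
Week 10, day 5 (Friday) lands on 2080-03-08.

2080-03-08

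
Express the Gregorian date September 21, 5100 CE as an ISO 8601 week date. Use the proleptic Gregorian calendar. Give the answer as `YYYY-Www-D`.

5100-W38-5

The weekday is Friday (ISO weekday 5).
That Friday belongs to ISO week 38 of ISO year 5100.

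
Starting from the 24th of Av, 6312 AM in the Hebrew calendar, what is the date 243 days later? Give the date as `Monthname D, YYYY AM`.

Iyar 1, 6313 AM

Counting 243 days forward from JDN 2653387 reaches JDN 2653630, which is Iyar 1, 6313 AM.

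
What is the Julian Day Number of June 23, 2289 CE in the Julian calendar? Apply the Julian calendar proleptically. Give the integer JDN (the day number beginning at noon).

2557289

Equivalently 8 July 2289 (Gregorian).
JDN 2299161 is 15 October 1582 CE (Gregorian); the target day is +258128 days from there, so JDN = 2557289.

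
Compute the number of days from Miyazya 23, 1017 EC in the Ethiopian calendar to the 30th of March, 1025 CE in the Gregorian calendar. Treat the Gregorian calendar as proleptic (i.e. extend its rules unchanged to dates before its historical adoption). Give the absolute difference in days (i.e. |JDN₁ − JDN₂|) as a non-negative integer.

25

JDN of the first date = 2095547.
JDN of the second date = 2095522.
|2095522 − 2095547| = 25.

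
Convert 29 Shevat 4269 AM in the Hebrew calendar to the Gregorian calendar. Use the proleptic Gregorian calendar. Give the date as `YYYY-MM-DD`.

0509-02-06

Both dates share Julian Day Number 1907005; in the Gregorian calendar that is 6 February 509 CE.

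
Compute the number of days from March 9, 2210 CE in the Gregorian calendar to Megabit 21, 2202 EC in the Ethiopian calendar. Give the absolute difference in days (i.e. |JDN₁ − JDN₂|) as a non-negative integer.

First date → JDN 2528313; second date → JDN 2528336.
The interval is |2528313 − 2528336| = 23 days.

23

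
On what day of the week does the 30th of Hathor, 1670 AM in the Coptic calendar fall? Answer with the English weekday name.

Equivalently 9 December 1953 Gregorian, JDN 2434721.
2434721 ≡ 2 (mod 7); counting from Monday = 0 gives Wednesday.

Wednesday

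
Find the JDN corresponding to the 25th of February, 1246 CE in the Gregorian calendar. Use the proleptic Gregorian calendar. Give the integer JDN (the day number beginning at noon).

JDN 2451545 is 1 January 2000 CE (Gregorian); the target day is −275337 days from there, so JDN = 2176208.

2176208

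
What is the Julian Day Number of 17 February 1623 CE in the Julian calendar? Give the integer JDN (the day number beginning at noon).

In the Gregorian calendar the same day is 27 February 1623.
JDN 2299161 is 15 October 1582 CE (Gregorian); the target day is +14745 days from there, so JDN = 2313906.

2313906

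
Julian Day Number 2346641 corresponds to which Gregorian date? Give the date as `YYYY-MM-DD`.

Counting from JDN 2299161 = 15 Oct 1582 gives an offset of 47480 days.

1712-10-13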